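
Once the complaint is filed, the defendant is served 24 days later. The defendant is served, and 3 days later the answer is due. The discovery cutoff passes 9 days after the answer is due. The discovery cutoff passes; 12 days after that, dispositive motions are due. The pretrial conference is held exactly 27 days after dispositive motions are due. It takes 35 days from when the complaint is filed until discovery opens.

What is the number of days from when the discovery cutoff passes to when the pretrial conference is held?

39 days

Causal path: the discovery cutoff passes → dispositive motions are due → the pretrial conference is held.
Total delay along the path: 12 + 27 = 39 days.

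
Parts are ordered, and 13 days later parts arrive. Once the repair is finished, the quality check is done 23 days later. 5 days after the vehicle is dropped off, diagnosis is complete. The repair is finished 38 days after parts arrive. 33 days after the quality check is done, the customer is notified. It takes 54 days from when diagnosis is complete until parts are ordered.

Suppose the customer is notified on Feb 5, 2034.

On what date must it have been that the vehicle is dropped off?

The customer is notified: Feb 5, 2034.
The quality check is done: Feb 5, 2034 − 33 days = Jan 3, 2034.
The repair is finished: Jan 3, 2034 − 23 days = Dec 11, 2033.
Parts arrive: Dec 11, 2033 − 38 days = Nov 3, 2033.
Parts are ordered: Nov 3, 2033 − 13 days = Oct 21, 2033.
Diagnosis is complete: Oct 21, 2033 − 54 days = Aug 28, 2033.
The vehicle is dropped off: Aug 28, 2033 − 5 days = Aug 23, 2033.

Aug 23, 2033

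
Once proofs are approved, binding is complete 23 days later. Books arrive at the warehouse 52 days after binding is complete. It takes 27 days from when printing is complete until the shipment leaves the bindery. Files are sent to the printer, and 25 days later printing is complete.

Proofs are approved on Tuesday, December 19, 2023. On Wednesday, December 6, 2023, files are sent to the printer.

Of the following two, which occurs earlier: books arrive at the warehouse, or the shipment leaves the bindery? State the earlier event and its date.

The shipment leaves the bindery — Saturday, January 27, 2024

Proofs are approved: Dec 19, 2023.
Binding is complete: Dec 19, 2023 + 23 days = Jan 11, 2024.
Books arrive at the warehouse: Jan 11, 2024 + 52 days = Mar 3, 2024.
Files are sent to the printer: Dec 6, 2023.
Printing is complete: Dec 6, 2023 + 25 days = Dec 31, 2023.
The shipment leaves the bindery: Dec 31, 2023 + 27 days = Jan 27, 2024.
Comparing: books arrive at the warehouse on Mar 3, 2024 vs the shipment leaves the bindery on Jan 27, 2024. Earlier: the shipment leaves the bindery.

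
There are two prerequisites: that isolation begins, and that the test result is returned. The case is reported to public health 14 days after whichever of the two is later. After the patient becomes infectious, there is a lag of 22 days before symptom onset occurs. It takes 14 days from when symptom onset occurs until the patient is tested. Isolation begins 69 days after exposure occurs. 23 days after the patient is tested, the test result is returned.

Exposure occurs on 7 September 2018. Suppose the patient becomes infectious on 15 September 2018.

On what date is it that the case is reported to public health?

Exposure occurs: Sep 7, 2018.
Isolation begins: Sep 7, 2018 + 69 days = Nov 15, 2018.
The patient becomes infectious: Sep 15, 2018.
Symptom onset occurs: Sep 15, 2018 + 22 days = Oct 7, 2018.
The patient is tested: Oct 7, 2018 + 14 days = Oct 21, 2018.
The test result is returned: Oct 21, 2018 + 23 days = Nov 13, 2018.
Both prerequisites met — isolation begins (Nov 15, 2018), the test result is returned (Nov 13, 2018); the later is Nov 15, 2018.
The case is reported to public health: Nov 15, 2018 + 14 days = Nov 29, 2018.

29 November 2018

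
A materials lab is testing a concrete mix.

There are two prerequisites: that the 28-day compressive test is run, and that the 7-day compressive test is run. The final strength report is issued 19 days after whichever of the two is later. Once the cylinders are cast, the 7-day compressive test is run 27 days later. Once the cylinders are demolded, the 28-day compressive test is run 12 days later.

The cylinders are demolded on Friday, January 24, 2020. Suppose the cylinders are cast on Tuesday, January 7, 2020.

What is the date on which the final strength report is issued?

Monday, February 24, 2020

The cylinders are demolded: Jan 24, 2020.
The 28-day compressive test is run: Jan 24, 2020 + 12 days = Feb 5, 2020.
The cylinders are cast: Jan 7, 2020.
The 7-day compressive test is run: Jan 7, 2020 + 27 days = Feb 3, 2020.
Both prerequisites met — the 28-day compressive test is run (Feb 5, 2020), the 7-day compressive test is run (Feb 3, 2020); the later is Feb 5, 2020.
The final strength report is issued: Feb 5, 2020 + 19 days = Feb 24, 2020.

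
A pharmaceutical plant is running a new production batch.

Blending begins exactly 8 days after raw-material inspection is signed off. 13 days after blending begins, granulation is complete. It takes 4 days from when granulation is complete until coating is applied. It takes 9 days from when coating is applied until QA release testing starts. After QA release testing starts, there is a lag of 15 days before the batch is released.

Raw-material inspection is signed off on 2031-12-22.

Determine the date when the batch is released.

2032-02-09

Raw-material inspection is signed off: Dec 22, 2031.
Blending begins: Dec 22, 2031 + 8 days = Dec 30, 2031.
Granulation is complete: Dec 30, 2031 + 13 days = Jan 12, 2032.
Coating is applied: Jan 12, 2032 + 4 days = Jan 16, 2032.
QA release testing starts: Jan 16, 2032 + 9 days = Jan 25, 2032.
The batch is released: Jan 25, 2032 + 15 days = Feb 9, 2032.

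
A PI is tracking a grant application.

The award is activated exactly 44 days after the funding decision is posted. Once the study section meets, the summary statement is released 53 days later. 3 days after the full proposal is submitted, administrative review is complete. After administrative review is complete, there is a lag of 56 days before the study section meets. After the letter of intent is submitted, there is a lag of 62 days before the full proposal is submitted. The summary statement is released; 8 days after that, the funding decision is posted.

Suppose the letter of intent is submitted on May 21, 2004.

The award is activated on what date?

The letter of intent is submitted: May 21, 2004.
The full proposal is submitted: May 21, 2004 + 62 days = Jul 22, 2004.
Administrative review is complete: Jul 22, 2004 + 3 days = Jul 25, 2004.
The study section meets: Jul 25, 2004 + 56 days = Sep 19, 2004.
The summary statement is released: Sep 19, 2004 + 53 days = Nov 11, 2004.
The funding decision is posted: Nov 11, 2004 + 8 days = Nov 19, 2004.
The award is activated: Nov 19, 2004 + 44 days = Jan 2, 2005.

January 2, 2005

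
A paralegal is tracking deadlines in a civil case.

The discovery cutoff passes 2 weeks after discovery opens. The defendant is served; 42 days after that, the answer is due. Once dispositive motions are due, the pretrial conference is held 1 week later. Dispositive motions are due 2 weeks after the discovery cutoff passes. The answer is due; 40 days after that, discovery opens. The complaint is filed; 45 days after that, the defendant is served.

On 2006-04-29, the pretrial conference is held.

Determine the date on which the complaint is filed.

2005-11-18

The pretrial conference is held: Apr 29, 2006.
Dispositive motions are due: Apr 29, 2006 − 1 week = Apr 22, 2006.
The discovery cutoff passes: Apr 22, 2006 − 2 weeks = Apr 8, 2006.
Discovery opens: Apr 8, 2006 − 2 weeks = Mar 25, 2006.
The answer is due: Mar 25, 2006 − 40 days = Feb 13, 2006.
The defendant is served: Feb 13, 2006 − 42 days = Jan 2, 2006.
The complaint is filed: Jan 2, 2006 − 45 days = Nov 18, 2005.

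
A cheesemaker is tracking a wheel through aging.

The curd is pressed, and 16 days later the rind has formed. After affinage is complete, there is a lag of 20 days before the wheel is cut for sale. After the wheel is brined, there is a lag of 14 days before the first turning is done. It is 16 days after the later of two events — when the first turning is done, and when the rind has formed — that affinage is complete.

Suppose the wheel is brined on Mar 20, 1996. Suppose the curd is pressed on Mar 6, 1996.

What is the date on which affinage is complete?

Apr 19, 1996

The wheel is brined: Mar 20, 1996.
The first turning is done: Mar 20, 1996 + 14 days = Apr 3, 1996.
The curd is pressed: Mar 6, 1996.
The rind has formed: Mar 6, 1996 + 16 days = Mar 22, 1996.
Both prerequisites met — the first turning is done (Apr 3, 1996), the rind has formed (Mar 22, 1996); the later is Apr 3, 1996.
Affinage is complete: Apr 3, 1996 + 16 days = Apr 19, 1996.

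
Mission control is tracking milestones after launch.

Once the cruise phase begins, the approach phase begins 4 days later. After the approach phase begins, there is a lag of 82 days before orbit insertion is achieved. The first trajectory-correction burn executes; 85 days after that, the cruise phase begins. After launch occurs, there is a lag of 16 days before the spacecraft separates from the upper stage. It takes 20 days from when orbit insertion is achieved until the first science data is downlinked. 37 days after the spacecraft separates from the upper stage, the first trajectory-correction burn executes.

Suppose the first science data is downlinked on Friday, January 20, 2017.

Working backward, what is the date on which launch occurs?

Saturday, May 21, 2016

The first science data is downlinked: Jan 20, 2017.
Orbit insertion is achieved: Jan 20, 2017 − 20 days = Dec 31, 2016.
The approach phase begins: Dec 31, 2016 − 82 days = Oct 10, 2016.
The cruise phase begins: Oct 10, 2016 − 4 days = Oct 6, 2016.
The first trajectory-correction burn executes: Oct 6, 2016 − 85 days = Jul 13, 2016.
The spacecraft separates from the upper stage: Jul 13, 2016 − 37 days = Jun 6, 2016.
Launch occurs: Jun 6, 2016 − 16 days = May 21, 2016.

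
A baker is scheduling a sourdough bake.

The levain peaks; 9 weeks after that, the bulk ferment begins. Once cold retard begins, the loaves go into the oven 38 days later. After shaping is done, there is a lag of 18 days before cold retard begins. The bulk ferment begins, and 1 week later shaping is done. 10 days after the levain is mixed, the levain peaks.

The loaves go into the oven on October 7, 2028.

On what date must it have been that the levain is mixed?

May 24, 2028

The loaves go into the oven: Oct 7, 2028.
Cold retard begins: Oct 7, 2028 − 38 days = Aug 30, 2028.
Shaping is done: Aug 30, 2028 − 18 days = Aug 12, 2028.
The bulk ferment begins: Aug 12, 2028 − 1 week = Aug 5, 2028.
The levain peaks: Aug 5, 2028 − 9 weeks = Jun 3, 2028.
The levain is mixed: Jun 3, 2028 − 10 days = May 24, 2028.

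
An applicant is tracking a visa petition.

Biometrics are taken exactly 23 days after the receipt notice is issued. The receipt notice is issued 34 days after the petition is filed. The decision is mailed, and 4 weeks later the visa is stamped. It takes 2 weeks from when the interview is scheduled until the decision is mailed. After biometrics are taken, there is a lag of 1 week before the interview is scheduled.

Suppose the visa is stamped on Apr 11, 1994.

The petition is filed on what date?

Dec 26, 1993

The visa is stamped: Apr 11, 1994.
The decision is mailed: Apr 11, 1994 − 4 weeks = Mar 14, 1994.
The interview is scheduled: Mar 14, 1994 − 2 weeks = Feb 28, 1994.
Biometrics are taken: Feb 28, 1994 − 1 week = Feb 21, 1994.
The receipt notice is issued: Feb 21, 1994 − 23 days = Jan 29, 1994.
The petition is filed: Jan 29, 1994 − 34 days = Dec 26, 1993.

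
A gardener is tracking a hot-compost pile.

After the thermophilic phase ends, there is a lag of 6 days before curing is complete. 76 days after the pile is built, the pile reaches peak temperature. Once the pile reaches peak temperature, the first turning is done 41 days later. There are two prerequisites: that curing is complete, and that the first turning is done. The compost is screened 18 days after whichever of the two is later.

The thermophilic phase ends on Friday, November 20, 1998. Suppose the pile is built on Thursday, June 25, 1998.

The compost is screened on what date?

Monday, December 14, 1998

The thermophilic phase ends: Nov 20, 1998.
Curing is complete: Nov 20, 1998 + 6 days = Nov 26, 1998.
The pile is built: Jun 25, 1998.
The pile reaches peak temperature: Jun 25, 1998 + 76 days = Sep 9, 1998.
The first turning is done: Sep 9, 1998 + 41 days = Oct 20, 1998.
Both prerequisites met — curing is complete (Nov 26, 1998), the first turning is done (Oct 20, 1998); the later is Nov 26, 1998.
The compost is screened: Nov 26, 1998 + 18 days = Dec 14, 1998.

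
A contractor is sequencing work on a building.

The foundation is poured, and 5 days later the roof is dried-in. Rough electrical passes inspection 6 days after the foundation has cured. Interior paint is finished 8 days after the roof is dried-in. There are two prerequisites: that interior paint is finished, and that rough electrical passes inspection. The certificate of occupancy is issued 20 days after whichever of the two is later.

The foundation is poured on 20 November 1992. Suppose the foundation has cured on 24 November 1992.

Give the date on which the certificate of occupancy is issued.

The foundation is poured: Nov 20, 1992.
The roof is dried-in: Nov 20, 1992 + 5 days = Nov 25, 1992.
Interior paint is finished: Nov 25, 1992 + 8 days = Dec 3, 1992.
The foundation has cured: Nov 24, 1992.
Rough electrical passes inspection: Nov 24, 1992 + 6 days = Nov 30, 1992.
Both prerequisites met — interior paint is finished (Dec 3, 1992), rough electrical passes inspection (Nov 30, 1992); the later is Dec 3, 1992.
The certificate of occupancy is issued: Dec 3, 1992 + 20 days = Dec 23, 1992.

23 December 1992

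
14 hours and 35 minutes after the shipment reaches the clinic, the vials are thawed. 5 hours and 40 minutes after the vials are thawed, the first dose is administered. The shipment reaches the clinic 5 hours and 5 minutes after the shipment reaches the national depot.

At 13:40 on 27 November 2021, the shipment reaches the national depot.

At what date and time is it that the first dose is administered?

The shipment reaches the national depot: 13:40 Nov 27, 2021.
The shipment reaches the clinic: 13:40 Nov 27, 2021 + 5h05m = 18:45 Nov 27, 2021.
The vials are thawed: 18:45 Nov 27, 2021 + 14h35m = 09:20 Nov 28, 2021.
The first dose is administered: 09:20 Nov 28, 2021 + 5h40m = 15:00 Nov 28, 2021.

15:00 on 28 November 2021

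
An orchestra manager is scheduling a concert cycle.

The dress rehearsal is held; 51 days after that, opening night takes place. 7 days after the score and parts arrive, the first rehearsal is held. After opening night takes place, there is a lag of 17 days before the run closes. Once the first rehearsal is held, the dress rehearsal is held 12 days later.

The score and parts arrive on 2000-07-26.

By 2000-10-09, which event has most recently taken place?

Opening night takes place

The score and parts arrive: Jul 26, 2000.
The first rehearsal is held: Jul 26, 2000 + 7 days = Aug 2, 2000.
The dress rehearsal is held: Aug 2, 2000 + 12 days = Aug 14, 2000.
Opening night takes place: Aug 14, 2000 + 51 days = Oct 4, 2000.
The run closes: Oct 4, 2000 + 17 days = Oct 21, 2000.
Oct 9, 2000 falls between when opening night takes place (Oct 4, 2000) and when the run closes (Oct 21, 2000).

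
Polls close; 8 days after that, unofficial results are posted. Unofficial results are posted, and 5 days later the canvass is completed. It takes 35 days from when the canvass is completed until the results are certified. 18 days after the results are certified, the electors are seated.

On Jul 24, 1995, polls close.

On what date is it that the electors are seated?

Polls close: Jul 24, 1995.
Unofficial results are posted: Jul 24, 1995 + 8 days = Aug 1, 1995.
The canvass is completed: Aug 1, 1995 + 5 days = Aug 6, 1995.
The results are certified: Aug 6, 1995 + 35 days = Sep 10, 1995.
The electors are seated: Sep 10, 1995 + 18 days = Sep 28, 1995.

Sep 28, 1995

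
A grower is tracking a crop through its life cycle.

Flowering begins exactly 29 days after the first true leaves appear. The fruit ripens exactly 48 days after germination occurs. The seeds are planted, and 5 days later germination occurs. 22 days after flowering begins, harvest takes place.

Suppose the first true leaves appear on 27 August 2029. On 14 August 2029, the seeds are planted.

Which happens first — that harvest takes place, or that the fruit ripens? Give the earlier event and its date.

The first true leaves appear: Aug 27, 2029.
Flowering begins: Aug 27, 2029 + 29 days = Sep 25, 2029.
Harvest takes place: Sep 25, 2029 + 22 days = Oct 17, 2029.
The seeds are planted: Aug 14, 2029.
Germination occurs: Aug 14, 2029 + 5 days = Aug 19, 2029.
The fruit ripens: Aug 19, 2029 + 48 days = Oct 6, 2029.
Comparing: harvest takes place on Oct 17, 2029 vs the fruit ripens on Oct 6, 2029. Earlier: the fruit ripens.

The fruit ripens — 6 October 2029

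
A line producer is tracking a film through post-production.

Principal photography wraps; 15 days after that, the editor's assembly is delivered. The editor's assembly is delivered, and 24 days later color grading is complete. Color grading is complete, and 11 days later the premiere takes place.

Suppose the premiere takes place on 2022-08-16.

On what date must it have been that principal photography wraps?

2022-06-27

The premiere takes place: Aug 16, 2022.
Color grading is complete: Aug 16, 2022 − 11 days = Aug 5, 2022.
The editor's assembly is delivered: Aug 5, 2022 − 24 days = Jul 12, 2022.
Principal photography wraps: Jul 12, 2022 − 15 days = Jun 27, 2022.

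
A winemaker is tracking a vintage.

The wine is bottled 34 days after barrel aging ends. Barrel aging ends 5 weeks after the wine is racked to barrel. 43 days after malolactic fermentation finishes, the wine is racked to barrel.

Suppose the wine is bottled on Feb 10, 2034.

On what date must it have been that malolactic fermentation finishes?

Oct 21, 2033

The wine is bottled: Feb 10, 2034.
Barrel aging ends: Feb 10, 2034 − 34 days = Jan 7, 2034.
The wine is racked to barrel: Jan 7, 2034 − 5 weeks = Dec 3, 2033.
Malolactic fermentation finishes: Dec 3, 2033 − 43 days = Oct 21, 2033.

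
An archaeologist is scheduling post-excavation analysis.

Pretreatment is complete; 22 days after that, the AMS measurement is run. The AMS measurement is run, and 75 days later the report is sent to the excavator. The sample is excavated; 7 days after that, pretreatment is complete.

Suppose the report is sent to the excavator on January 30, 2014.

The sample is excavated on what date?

October 18, 2013

The report is sent to the excavator: Jan 30, 2014.
The AMS measurement is run: Jan 30, 2014 − 75 days = Nov 16, 2013.
Pretreatment is complete: Nov 16, 2013 − 22 days = Oct 25, 2013.
The sample is excavated: Oct 25, 2013 − 7 days = Oct 18, 2013.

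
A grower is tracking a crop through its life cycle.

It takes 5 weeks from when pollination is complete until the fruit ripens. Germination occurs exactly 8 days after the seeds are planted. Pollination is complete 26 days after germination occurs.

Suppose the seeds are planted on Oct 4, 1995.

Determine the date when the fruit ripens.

Dec 12, 1995

The seeds are planted: Oct 4, 1995.
Germination occurs: Oct 4, 1995 + 8 days = Oct 12, 1995.
Pollination is complete: Oct 12, 1995 + 26 days = Nov 7, 1995.
The fruit ripens: Nov 7, 1995 + 5 weeks = Dec 12, 1995.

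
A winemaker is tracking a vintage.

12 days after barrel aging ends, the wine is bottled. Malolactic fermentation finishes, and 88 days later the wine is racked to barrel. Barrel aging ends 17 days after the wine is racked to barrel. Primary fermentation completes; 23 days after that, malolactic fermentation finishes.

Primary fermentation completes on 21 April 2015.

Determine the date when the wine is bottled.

Primary fermentation completes: Apr 21, 2015.
Malolactic fermentation finishes: Apr 21, 2015 + 23 days = May 14, 2015.
The wine is racked to barrel: May 14, 2015 + 88 days = Aug 10, 2015.
Barrel aging ends: Aug 10, 2015 + 17 days = Aug 27, 2015.
The wine is bottled: Aug 27, 2015 + 12 days = Sep 8, 2015.

8 September 2015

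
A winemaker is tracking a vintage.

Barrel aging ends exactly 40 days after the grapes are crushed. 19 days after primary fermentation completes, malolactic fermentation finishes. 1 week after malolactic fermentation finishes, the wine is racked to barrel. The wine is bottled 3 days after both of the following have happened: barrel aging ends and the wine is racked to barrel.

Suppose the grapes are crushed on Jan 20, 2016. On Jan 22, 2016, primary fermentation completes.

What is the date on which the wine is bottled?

The grapes are crushed: Jan 20, 2016.
Barrel aging ends: Jan 20, 2016 + 40 days = Feb 29, 2016.
Primary fermentation completes: Jan 22, 2016.
Malolactic fermentation finishes: Jan 22, 2016 + 19 days = Feb 10, 2016.
The wine is racked to barrel: Feb 10, 2016 + 1 week = Feb 17, 2016.
Both prerequisites met — barrel aging ends (Feb 29, 2016), the wine is racked to barrel (Feb 17, 2016); the later is Feb 29, 2016.
The wine is bottled: Feb 29, 2016 + 3 days = Mar 3, 2016.

Mar 3, 2016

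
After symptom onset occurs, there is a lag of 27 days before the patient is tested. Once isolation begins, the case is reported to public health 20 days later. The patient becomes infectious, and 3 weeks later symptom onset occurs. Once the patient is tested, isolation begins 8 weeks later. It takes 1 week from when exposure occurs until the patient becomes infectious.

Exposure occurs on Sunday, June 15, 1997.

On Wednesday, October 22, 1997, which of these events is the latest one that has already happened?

Exposure occurs: Jun 15, 1997.
The patient becomes infectious: Jun 15, 1997 + 1 week = Jun 22, 1997.
Symptom onset occurs: Jun 22, 1997 + 3 weeks = Jul 13, 1997.
The patient is tested: Jul 13, 1997 + 27 days = Aug 9, 1997.
Isolation begins: Aug 9, 1997 + 8 weeks = Oct 4, 1997.
The case is reported to public health: Oct 4, 1997 + 20 days = Oct 24, 1997.
Oct 22, 1997 falls between when isolation begins (Oct 4, 1997) and when the case is reported to public health (Oct 24, 1997).

Isolation begins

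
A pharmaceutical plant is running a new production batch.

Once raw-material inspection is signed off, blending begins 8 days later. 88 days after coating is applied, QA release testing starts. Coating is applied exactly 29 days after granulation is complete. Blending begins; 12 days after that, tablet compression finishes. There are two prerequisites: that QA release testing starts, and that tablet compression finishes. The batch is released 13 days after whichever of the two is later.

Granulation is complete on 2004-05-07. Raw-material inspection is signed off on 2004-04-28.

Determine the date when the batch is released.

2004-09-14

Granulation is complete: May 7, 2004.
Coating is applied: May 7, 2004 + 29 days = Jun 5, 2004.
QA release testing starts: Jun 5, 2004 + 88 days = Sep 1, 2004.
Raw-material inspection is signed off: Apr 28, 2004.
Blending begins: Apr 28, 2004 + 8 days = May 6, 2004.
Tablet compression finishes: May 6, 2004 + 12 days = May 18, 2004.
Both prerequisites met — QA release testing starts (Sep 1, 2004), tablet compression finishes (May 18, 2004); the later is Sep 1, 2004.
The batch is released: Sep 1, 2004 + 13 days = Sep 14, 2004.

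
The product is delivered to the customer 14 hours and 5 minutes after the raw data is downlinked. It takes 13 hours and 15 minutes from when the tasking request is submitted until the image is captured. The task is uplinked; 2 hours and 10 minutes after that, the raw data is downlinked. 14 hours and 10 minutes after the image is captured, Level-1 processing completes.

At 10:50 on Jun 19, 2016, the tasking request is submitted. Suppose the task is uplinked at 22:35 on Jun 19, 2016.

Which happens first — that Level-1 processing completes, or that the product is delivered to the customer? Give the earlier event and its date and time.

Level-1 processing completes — 14:15 on Jun 20, 2016

The tasking request is submitted: 10:50 Jun 19, 2016.
The image is captured: 10:50 Jun 19, 2016 + 13h15m = 00:05 Jun 20, 2016.
Level-1 processing completes: 00:05 Jun 20, 2016 + 14h10m = 14:15 Jun 20, 2016.
The task is uplinked: 22:35 Jun 19, 2016.
The raw data is downlinked: 22:35 Jun 19, 2016 + 2h10m = 00:45 Jun 20, 2016.
The product is delivered to the customer: 00:45 Jun 20, 2016 + 14h05m = 14:50 Jun 20, 2016.
Comparing: Level-1 processing completes at 14:15 Jun 20, 2016 vs the product is delivered to the customer at 14:50 Jun 20, 2016. Earlier: Level-1 processing completes.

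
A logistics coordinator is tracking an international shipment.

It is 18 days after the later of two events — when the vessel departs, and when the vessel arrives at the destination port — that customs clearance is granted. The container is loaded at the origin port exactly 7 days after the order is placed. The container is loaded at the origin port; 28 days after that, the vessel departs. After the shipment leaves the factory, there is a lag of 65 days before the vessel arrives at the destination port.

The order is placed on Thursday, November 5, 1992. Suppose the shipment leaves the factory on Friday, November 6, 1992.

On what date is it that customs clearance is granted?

Thursday, January 28, 1993

The order is placed: Nov 5, 1992.
The container is loaded at the origin port: Nov 5, 1992 + 7 days = Nov 12, 1992.
The vessel departs: Nov 12, 1992 + 28 days = Dec 10, 1992.
The shipment leaves the factory: Nov 6, 1992.
The vessel arrives at the destination port: Nov 6, 1992 + 65 days = Jan 10, 1993.
Both prerequisites met — the vessel departs (Dec 10, 1992), the vessel arrives at the destination port (Jan 10, 1993); the later is Jan 10, 1993.
Customs clearance is granted: Jan 10, 1993 + 18 days = Jan 28, 1993.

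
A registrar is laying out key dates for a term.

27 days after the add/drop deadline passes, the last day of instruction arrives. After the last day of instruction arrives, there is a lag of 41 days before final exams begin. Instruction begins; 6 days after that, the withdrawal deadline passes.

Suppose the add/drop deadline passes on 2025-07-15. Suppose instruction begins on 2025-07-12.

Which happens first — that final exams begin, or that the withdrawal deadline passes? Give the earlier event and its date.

The withdrawal deadline passes — 2025-07-18

The add/drop deadline passes: Jul 15, 2025.
The last day of instruction arrives: Jul 15, 2025 + 27 days = Aug 11, 2025.
Final exams begin: Aug 11, 2025 + 41 days = Sep 21, 2025.
Instruction begins: Jul 12, 2025.
The withdrawal deadline passes: Jul 12, 2025 + 6 days = Jul 18, 2025.
Comparing: final exams begin on Sep 21, 2025 vs the withdrawal deadline passes on Jul 18, 2025. Earlier: the withdrawal deadline passes.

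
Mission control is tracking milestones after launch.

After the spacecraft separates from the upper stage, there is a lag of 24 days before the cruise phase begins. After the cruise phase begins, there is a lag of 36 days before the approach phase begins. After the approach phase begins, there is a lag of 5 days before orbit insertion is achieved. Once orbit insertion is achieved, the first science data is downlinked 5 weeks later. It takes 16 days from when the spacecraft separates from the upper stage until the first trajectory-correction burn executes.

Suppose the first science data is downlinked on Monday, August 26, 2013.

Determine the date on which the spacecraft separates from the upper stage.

Saturday, May 18, 2013

The first science data is downlinked: Aug 26, 2013.
Orbit insertion is achieved: Aug 26, 2013 − 5 weeks = Jul 22, 2013.
The approach phase begins: Jul 22, 2013 − 5 days = Jul 17, 2013.
The cruise phase begins: Jul 17, 2013 − 36 days = Jun 11, 2013.
The spacecraft separates from the upper stage: Jun 11, 2013 − 24 days = May 18, 2013.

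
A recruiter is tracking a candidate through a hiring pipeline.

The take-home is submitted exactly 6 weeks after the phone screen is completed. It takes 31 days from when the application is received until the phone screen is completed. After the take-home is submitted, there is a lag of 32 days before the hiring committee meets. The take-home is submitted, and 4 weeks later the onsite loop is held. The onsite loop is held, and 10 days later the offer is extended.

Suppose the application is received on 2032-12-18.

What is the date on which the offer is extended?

2033-04-08

The application is received: Dec 18, 2032.
The phone screen is completed: Dec 18, 2032 + 31 days = Jan 18, 2033.
The take-home is submitted: Jan 18, 2033 + 6 weeks = Mar 1, 2033.
The onsite loop is held: Mar 1, 2033 + 4 weeks = Mar 29, 2033.
The offer is extended: Mar 29, 2033 + 10 days = Apr 8, 2033.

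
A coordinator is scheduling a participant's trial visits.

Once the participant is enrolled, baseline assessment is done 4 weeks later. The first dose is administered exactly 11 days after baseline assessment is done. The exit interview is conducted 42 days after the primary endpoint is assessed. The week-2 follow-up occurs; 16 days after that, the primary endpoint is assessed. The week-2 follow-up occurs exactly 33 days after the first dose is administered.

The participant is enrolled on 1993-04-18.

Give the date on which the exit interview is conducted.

The participant is enrolled: Apr 18, 1993.
Baseline assessment is done: Apr 18, 1993 + 4 weeks = May 16, 1993.
The first dose is administered: May 16, 1993 + 11 days = May 27, 1993.
The week-2 follow-up occurs: May 27, 1993 + 33 days = Jun 29, 1993.
The primary endpoint is assessed: Jun 29, 1993 + 16 days = Jul 15, 1993.
The exit interview is conducted: Jul 15, 1993 + 42 days = Aug 26, 1993.

1993-08-26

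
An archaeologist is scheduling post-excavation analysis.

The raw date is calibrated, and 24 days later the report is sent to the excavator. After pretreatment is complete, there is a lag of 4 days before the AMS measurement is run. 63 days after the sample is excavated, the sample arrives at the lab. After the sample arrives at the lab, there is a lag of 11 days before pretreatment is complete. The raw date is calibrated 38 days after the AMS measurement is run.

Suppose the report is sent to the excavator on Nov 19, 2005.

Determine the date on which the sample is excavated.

The report is sent to the excavator: Nov 19, 2005.
The raw date is calibrated: Nov 19, 2005 − 24 days = Oct 26, 2005.
The AMS measurement is run: Oct 26, 2005 − 38 days = Sep 18, 2005.
Pretreatment is complete: Sep 18, 2005 − 4 days = Sep 14, 2005.
The sample arrives at the lab: Sep 14, 2005 − 11 days = Sep 3, 2005.
The sample is excavated: Sep 3, 2005 − 63 days = Jul 2, 2005.

Jul 2, 2005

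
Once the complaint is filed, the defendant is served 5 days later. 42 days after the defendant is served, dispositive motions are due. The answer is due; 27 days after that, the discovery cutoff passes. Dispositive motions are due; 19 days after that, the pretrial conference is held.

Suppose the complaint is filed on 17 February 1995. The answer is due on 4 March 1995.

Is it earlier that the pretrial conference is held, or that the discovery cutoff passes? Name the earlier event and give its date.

The discovery cutoff passes — 31 March 1995

The complaint is filed: Feb 17, 1995.
The defendant is served: Feb 17, 1995 + 5 days = Feb 22, 1995.
Dispositive motions are due: Feb 22, 1995 + 42 days = Apr 5, 1995.
The pretrial conference is held: Apr 5, 1995 + 19 days = Apr 24, 1995.
The answer is due: Mar 4, 1995.
The discovery cutoff passes: Mar 4, 1995 + 27 days = Mar 31, 1995.
Comparing: the pretrial conference is held on Apr 24, 1995 vs the discovery cutoff passes on Mar 31, 1995. Earlier: the discovery cutoff passes.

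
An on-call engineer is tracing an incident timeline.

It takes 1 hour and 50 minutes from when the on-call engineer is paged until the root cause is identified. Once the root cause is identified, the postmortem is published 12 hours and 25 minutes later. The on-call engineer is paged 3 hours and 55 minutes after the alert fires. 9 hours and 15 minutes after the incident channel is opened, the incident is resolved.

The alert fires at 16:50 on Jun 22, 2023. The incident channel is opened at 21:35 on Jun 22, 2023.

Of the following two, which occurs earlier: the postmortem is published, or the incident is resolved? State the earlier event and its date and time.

The alert fires: 16:50 Jun 22, 2023.
The on-call engineer is paged: 16:50 Jun 22, 2023 + 3h55m = 20:45 Jun 22, 2023.
The root cause is identified: 20:45 Jun 22, 2023 + 1h50m = 22:35 Jun 22, 2023.
The postmortem is published: 22:35 Jun 22, 2023 + 12h25m = 11:00 Jun 23, 2023.
The incident channel is opened: 21:35 Jun 22, 2023.
The incident is resolved: 21:35 Jun 22, 2023 + 9h15m = 06:50 Jun 23, 2023.
Comparing: the postmortem is published at 11:00 Jun 23, 2023 vs the incident is resolved at 06:50 Jun 23, 2023. Earlier: the incident is resolved.

The incident is resolved — 06:50 on Jun 23, 2023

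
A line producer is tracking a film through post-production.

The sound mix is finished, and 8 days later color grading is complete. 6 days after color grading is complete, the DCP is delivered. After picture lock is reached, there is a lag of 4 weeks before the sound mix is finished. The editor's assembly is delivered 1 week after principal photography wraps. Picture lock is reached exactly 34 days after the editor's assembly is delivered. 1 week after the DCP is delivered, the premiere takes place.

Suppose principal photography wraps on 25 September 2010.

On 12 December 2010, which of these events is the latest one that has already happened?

Principal photography wraps: Sep 25, 2010.
The editor's assembly is delivered: Sep 25, 2010 + 1 week = Oct 2, 2010.
Picture lock is reached: Oct 2, 2010 + 34 days = Nov 5, 2010.
The sound mix is finished: Nov 5, 2010 + 4 weeks = Dec 3, 2010.
Color grading is complete: Dec 3, 2010 + 8 days = Dec 11, 2010.
The DCP is delivered: Dec 11, 2010 + 6 days = Dec 17, 2010.
The premiere takes place: Dec 17, 2010 + 1 week = Dec 24, 2010.
Dec 12, 2010 falls between when color grading is complete (Dec 11, 2010) and when the DCP is delivered (Dec 17, 2010).

Color grading is complete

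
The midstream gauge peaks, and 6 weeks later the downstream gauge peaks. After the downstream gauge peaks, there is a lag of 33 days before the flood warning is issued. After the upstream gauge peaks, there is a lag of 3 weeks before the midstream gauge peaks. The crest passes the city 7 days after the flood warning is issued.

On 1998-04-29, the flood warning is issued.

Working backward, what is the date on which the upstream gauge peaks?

The flood warning is issued: Apr 29, 1998.
The downstream gauge peaks: Apr 29, 1998 − 33 days = Mar 27, 1998.
The midstream gauge peaks: Mar 27, 1998 − 6 weeks = Feb 13, 1998.
The upstream gauge peaks: Feb 13, 1998 − 3 weeks = Jan 23, 1998.

1998-01-23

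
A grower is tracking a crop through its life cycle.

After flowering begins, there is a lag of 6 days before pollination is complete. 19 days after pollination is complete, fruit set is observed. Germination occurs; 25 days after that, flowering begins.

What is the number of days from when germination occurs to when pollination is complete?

Causal path: germination occurs → flowering begins → pollination is complete.
Total delay along the path: 25 + 6 = 31 days.

31 days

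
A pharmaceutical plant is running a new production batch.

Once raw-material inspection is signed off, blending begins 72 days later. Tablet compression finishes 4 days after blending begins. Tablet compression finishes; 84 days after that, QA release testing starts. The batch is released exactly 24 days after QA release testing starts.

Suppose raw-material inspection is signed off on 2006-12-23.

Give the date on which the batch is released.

Raw-material inspection is signed off: Dec 23, 2006.
Blending begins: Dec 23, 2006 + 72 days = Mar 5, 2007.
Tablet compression finishes: Mar 5, 2007 + 4 days = Mar 9, 2007.
QA release testing starts: Mar 9, 2007 + 84 days = Jun 1, 2007.
The batch is released: Jun 1, 2007 + 24 days = Jun 25, 2007.

2007-06-25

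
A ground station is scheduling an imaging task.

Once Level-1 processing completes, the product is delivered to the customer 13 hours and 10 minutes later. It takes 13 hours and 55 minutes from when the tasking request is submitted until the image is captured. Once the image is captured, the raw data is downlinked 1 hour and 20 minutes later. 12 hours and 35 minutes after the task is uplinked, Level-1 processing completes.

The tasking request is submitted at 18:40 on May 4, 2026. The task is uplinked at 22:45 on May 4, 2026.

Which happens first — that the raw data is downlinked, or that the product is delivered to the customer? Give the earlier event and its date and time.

The raw data is downlinked — 09:55 on May 5, 2026

The tasking request is submitted: 18:40 May 4, 2026.
The image is captured: 18:40 May 4, 2026 + 13h55m = 08:35 May 5, 2026.
The raw data is downlinked: 08:35 May 5, 2026 + 1h20m = 09:55 May 5, 2026.
The task is uplinked: 22:45 May 4, 2026.
Level-1 processing completes: 22:45 May 4, 2026 + 12h35m = 11:20 May 5, 2026.
The product is delivered to the customer: 11:20 May 5, 2026 + 13h10m = 00:30 May 6, 2026.
Comparing: the raw data is downlinked at 09:55 May 5, 2026 vs the product is delivered to the customer at 00:30 May 6, 2026. Earlier: the raw data is downlinked.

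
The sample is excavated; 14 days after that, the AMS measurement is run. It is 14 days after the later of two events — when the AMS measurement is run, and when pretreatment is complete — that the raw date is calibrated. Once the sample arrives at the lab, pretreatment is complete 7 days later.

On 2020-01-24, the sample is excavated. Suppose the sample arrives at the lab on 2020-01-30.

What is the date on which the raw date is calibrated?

2020-02-21

The sample is excavated: Jan 24, 2020.
The AMS measurement is run: Jan 24, 2020 + 14 days = Feb 7, 2020.
The sample arrives at the lab: Jan 30, 2020.
Pretreatment is complete: Jan 30, 2020 + 7 days = Feb 6, 2020.
Both prerequisites met — the AMS measurement is run (Feb 7, 2020), pretreatment is complete (Feb 6, 2020); the later is Feb 7, 2020.
The raw date is calibrated: Feb 7, 2020 + 14 days = Feb 21, 2020.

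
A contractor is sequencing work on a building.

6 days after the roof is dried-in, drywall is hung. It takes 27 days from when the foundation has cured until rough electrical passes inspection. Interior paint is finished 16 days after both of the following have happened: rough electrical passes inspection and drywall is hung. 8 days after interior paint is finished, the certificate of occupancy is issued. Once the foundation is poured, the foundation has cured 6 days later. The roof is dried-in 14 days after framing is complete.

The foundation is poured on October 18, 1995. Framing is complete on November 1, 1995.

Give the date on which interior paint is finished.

The foundation is poured: Oct 18, 1995.
The foundation has cured: Oct 18, 1995 + 6 days = Oct 24, 1995.
Rough electrical passes inspection: Oct 24, 1995 + 27 days = Nov 20, 1995.
Framing is complete: Nov 1, 1995.
The roof is dried-in: Nov 1, 1995 + 14 days = Nov 15, 1995.
Drywall is hung: Nov 15, 1995 + 6 days = Nov 21, 1995.
Both prerequisites met — rough electrical passes inspection (Nov 20, 1995), drywall is hung (Nov 21, 1995); the later is Nov 21, 1995.
Interior paint is finished: Nov 21, 1995 + 16 days = Dec 7, 1995.

December 7, 1995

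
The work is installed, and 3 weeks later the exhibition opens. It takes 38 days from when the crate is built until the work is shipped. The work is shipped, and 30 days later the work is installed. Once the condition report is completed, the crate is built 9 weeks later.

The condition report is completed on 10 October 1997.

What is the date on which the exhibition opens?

11 March 1998

The condition report is completed: Oct 10, 1997.
The crate is built: Oct 10, 1997 + 9 weeks = Dec 12, 1997.
The work is shipped: Dec 12, 1997 + 38 days = Jan 19, 1998.
The work is installed: Jan 19, 1998 + 30 days = Feb 18, 1998.
The exhibition opens: Feb 18, 1998 + 3 weeks = Mar 11, 1998.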